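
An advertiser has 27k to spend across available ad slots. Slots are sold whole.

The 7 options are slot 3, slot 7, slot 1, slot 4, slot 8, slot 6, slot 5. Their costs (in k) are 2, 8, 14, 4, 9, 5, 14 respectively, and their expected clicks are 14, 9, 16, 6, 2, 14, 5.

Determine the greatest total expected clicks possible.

Allowing fractional choices, the relaxed optimum would be about 52.2, but ad slots are indivisible.
slot 3 + slot 7 + slot 4 + slot 6: cost 2 + 8 + 4 + 5 = 19 ≤ 27, expected clicks 14 + 9 + 6 + 14 = 43.
slot 3 + slot 1 + slot 6: cost 2 + 14 + 5 = 21 ≤ 27, expected clicks 14 + 16 + 14 = 44.
slot 3 + slot 1 + slot 4 + slot 6: cost 2 + 14 + 4 + 5 = 25 ≤ 27, expected clicks 14 + 16 + 6 + 14 = 50.
Best is slot 3, slot 1, slot 4, and slot 6 with total expected clicks 50.

50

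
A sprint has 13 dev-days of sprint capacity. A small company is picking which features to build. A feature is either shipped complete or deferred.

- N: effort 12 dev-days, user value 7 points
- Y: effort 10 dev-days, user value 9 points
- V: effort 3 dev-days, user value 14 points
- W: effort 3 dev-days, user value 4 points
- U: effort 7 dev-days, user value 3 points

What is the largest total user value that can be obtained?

23

Take Y and V: effort 10 + 3 = 13 ≤ 13, user value 9 + 14 = 23.
No other feasible combination does better.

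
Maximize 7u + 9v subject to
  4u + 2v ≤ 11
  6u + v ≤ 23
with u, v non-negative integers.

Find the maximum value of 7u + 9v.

Relaxing integrality, the LP optimum is 49.50 at (u,v) = (0, 5.5), which is not an integer point.
(u,v)=(0,5): 4·0+2·5=10≤11, 6·0+1·5=5≤23, objective 45.
(u,v)=(0,4): 4·0+2·4=8≤11, 6·0+1·4=4≤23, objective 36.
No feasible integer point exceeds 45.

45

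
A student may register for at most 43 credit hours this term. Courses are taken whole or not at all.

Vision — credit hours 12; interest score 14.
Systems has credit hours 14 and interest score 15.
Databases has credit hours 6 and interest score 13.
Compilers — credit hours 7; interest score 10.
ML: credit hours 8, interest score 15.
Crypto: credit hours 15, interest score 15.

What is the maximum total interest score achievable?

Take Systems, Databases, ML, and Crypto: credit hours 14 + 6 + 8 + 15 = 43 ≤ 43, interest score 15 + 13 + 15 + 15 = 58.
No other feasible combination does better.

58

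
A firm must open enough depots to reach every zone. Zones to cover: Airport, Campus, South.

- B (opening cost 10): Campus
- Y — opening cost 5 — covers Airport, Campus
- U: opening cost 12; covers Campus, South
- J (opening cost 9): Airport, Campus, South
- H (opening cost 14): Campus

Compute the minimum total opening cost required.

This is a weighted set-cover instance.
The greedy cost-per-new-zone heuristic would pick Y and J for 14, but a cheaper cover exists.
J alone covers Airport, Campus, South — every zone.
Total opening cost: 9.
No cover costs less than 9.

9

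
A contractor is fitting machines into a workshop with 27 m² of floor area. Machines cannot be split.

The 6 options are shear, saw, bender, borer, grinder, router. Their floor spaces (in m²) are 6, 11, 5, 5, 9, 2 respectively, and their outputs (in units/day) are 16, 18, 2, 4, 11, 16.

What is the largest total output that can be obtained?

54

Treat it as a binary knapsack problem.
shear + saw + bender + router: floor space 6 + 11 + 5 + 2 = 24 ≤ 27, output 16 + 18 + 2 + 16 = 52.
shear + saw + borer + router: floor space 6 + 11 + 5 + 2 = 24 ≤ 27, output 16 + 18 + 4 + 16 = 54.
shear + saw + router: floor space 6 + 11 + 2 = 19 ≤ 27, output 16 + 18 + 16 = 50.
Best is shear, saw, borer, and router with total output 54.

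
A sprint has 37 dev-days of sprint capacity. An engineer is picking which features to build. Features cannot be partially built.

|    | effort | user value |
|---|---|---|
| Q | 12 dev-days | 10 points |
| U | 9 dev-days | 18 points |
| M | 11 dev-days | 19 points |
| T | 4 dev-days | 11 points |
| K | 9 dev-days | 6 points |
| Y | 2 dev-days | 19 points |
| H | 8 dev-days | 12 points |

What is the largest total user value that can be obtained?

79

Treat it as a binary knapsack problem.
Take U, M, T, Y, and H: effort 9 + 11 + 4 + 2 + 8 = 34 ≤ 37, user value 18 + 19 + 11 + 19 + 12 = 79.
No other feasible combination does better.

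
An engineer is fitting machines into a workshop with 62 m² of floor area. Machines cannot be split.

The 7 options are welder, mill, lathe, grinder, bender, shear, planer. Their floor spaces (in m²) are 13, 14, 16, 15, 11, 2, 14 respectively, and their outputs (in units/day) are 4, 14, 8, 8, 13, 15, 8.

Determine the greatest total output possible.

mill + lathe + bender + shear + planer: floor space 14 + 16 + 11 + 2 + 14 = 57 ≤ 62, output 14 + 8 + 13 + 15 + 8 = 58.
mill + grinder + bender + shear + planer: floor space 14 + 15 + 11 + 2 + 14 = 56 ≤ 62, output 14 + 8 + 13 + 15 + 8 = 58.
The maximum output is 58; one optimal choice is mill, grinder, bender, shear, and planer.

58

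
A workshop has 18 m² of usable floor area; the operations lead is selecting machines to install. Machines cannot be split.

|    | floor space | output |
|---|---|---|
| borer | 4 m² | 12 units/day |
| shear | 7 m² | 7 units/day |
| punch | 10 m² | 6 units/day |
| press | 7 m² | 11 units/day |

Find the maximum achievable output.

30

This is an integer program with binary decision variables.
borer + press: floor space 4 + 7 = 11 ≤ 18, output 12 + 11 = 23.
borer + shear + press: floor space 4 + 7 + 7 = 18 ≤ 18, output 12 + 7 + 11 = 30.
Best is borer, shear, and press with total output 30.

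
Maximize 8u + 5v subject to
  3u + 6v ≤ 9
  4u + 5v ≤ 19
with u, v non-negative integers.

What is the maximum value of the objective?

24

(u,v)=(3,0): 3·3+6·0=9≤9, 4·3+5·0=12≤19, objective 24.
(u,v)=(2,0): 3·2+6·0=6≤9, 4·2+5·0=8≤19, objective 16.
The best lattice point is (3,0), giving 24.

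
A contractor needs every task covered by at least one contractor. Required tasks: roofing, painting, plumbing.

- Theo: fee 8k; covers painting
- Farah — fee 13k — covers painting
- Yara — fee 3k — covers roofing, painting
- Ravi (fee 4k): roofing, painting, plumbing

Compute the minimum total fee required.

Ravi alone covers roofing, painting, plumbing — every task.
Total fee: 4.

4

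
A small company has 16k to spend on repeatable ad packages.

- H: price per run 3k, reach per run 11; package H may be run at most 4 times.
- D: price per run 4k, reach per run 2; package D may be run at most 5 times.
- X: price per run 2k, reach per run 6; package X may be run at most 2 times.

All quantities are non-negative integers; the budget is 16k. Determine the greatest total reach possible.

56

Take 4×H and 2×X: price 16 ≤ 16, reach 4·11 + 2·6 = 56.
H has the best ratio (11/3) and is taken to its limit of 4; remaining capacity is filled optimally with the others.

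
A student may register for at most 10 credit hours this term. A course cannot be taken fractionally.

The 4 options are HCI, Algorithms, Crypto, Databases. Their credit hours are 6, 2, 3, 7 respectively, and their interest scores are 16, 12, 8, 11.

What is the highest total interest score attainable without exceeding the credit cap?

28

Allowing fractional choices, the relaxed optimum would be about 33.3, but courses are indivisible.
Algorithms + Databases: credit hours 2 + 7 = 9 ≤ 10, interest score 12 + 11 = 23.
HCI + Algorithms: credit hours 6 + 2 = 8 ≤ 10, interest score 16 + 12 = 28.
HCI + Crypto: credit hours 6 + 3 = 9 ≤ 10, interest score 16 + 8 = 24.
Best is HCI and Algorithms with total interest score 28.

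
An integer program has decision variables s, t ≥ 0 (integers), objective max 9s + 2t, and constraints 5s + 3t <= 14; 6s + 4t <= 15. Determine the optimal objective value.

18

Relaxing integrality, the LP optimum is 22.50 at (s,t) = (2.5, 0), which is not an integer point.
(s,t)=(2,0): 5·2+3·0=10≤14, 6·2+4·0=12≤15, objective 18.
(s,t)=(1,1): 5·1+3·1=8≤14, 6·1+4·1=10≤15, objective 11.
(s,t)=(1,0): 5·1+3·0=5≤14, 6·1+4·0=6≤15, objective 9.
Maximum is 18 at (s,t)=(2,0).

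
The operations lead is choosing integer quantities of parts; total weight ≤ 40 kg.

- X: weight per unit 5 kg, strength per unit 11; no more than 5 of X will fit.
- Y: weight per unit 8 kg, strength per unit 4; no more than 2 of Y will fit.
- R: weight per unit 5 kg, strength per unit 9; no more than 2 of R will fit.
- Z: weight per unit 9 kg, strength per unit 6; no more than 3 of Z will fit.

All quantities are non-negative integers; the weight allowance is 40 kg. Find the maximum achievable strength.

73

This is a bounded integer knapsack.
Take 5×X and 2×R: weight 35 ≤ 40, strength 5·11 + 2·9 = 73.
X has the best ratio (11/5) and is taken to its limit of 5; remaining capacity is filled optimally with the others.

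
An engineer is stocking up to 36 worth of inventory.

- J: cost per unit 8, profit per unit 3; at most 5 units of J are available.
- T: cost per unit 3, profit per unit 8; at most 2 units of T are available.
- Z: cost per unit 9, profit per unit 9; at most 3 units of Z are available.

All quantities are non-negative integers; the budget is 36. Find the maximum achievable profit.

43

1×J, 2×T, and 2×Z: cost 32 ≤ 36, profit 1·3 + 2·8 + 2·9 = 37.
2×T and 3×Z: cost 33 ≤ 36, profit 2·8 + 3·9 = 43.
Best is 43.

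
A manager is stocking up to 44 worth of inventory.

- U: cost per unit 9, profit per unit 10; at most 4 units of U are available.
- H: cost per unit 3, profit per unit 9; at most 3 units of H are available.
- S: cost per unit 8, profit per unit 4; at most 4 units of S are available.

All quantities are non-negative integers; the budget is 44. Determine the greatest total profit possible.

H has the best ratio (9/3); taking only H gives at most 3×9 = 27 (stopped by the supply cap of 3).
Mixing does better — 3×U, 3×H, and 1×S: cost 44 ≤ 44, profit 3·10 + 3·9 + 1·4 = 61.

61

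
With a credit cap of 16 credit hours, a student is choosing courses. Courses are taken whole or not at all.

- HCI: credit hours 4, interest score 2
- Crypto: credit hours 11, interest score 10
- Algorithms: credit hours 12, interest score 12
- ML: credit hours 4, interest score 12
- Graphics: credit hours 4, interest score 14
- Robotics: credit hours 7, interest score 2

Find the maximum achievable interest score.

28

Allowing fractional choices, the relaxed optimum would be about 34.0, but courses are indivisible.
ML + Graphics: credit hours 4 + 4 = 8 ≤ 16, interest score 12 + 14 = 26.
HCI + ML + Graphics: credit hours 4 + 4 + 4 = 12 ≤ 16, interest score 2 + 12 + 14 = 28.
ML + Graphics + Robotics: credit hours 4 + 4 + 7 = 15 ≤ 16, interest score 12 + 14 + 2 = 28.
The maximum interest score is 28; one optimal choice is HCI, ML, and Graphics.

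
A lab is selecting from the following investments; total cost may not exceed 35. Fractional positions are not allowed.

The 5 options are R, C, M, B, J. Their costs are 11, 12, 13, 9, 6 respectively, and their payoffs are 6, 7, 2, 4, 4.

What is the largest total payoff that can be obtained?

17

C + B + J: cost 12 + 9 + 6 = 27 ≤ 35, payoff 7 + 4 + 4 = 15.
R + C + J: cost 11 + 12 + 6 = 29 ≤ 35, payoff 6 + 7 + 4 = 17.
R + C + B: cost 11 + 12 + 9 = 32 ≤ 35, payoff 6 + 7 + 4 = 17.
The maximum payoff is 17; one optimal choice is R, C, and J.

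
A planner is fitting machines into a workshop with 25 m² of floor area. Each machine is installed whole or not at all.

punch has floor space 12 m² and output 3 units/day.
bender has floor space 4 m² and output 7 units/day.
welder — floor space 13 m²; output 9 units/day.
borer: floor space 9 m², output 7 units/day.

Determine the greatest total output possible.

Treat it as a binary knapsack problem.
Allowing fractional choices, the relaxed optimum would be about 22.3, but machines are indivisible.
bender + welder: floor space 4 + 13 = 17 ≤ 25, output 7 + 9 = 16.
punch + bender + borer: floor space 12 + 4 + 9 = 25 ≤ 25, output 3 + 7 + 7 = 17.
welder + borer: floor space 13 + 9 = 22 ≤ 25, output 9 + 7 = 16.
Best is punch, bender, and borer with total output 17.

17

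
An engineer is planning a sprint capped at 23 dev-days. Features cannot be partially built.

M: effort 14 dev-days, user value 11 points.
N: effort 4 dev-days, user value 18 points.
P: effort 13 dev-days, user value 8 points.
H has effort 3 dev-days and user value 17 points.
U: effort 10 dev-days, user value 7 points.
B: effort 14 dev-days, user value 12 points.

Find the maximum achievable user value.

Allowing fractional choices, the relaxed optimum would be about 48.6, but features are indivisible.
M + N + H: effort 14 + 4 + 3 = 21 ≤ 23, user value 11 + 18 + 17 = 46.
N + H + B: effort 4 + 3 + 14 = 21 ≤ 23, user value 18 + 17 + 12 = 47.
Best is N, H, and B with total user value 47.

47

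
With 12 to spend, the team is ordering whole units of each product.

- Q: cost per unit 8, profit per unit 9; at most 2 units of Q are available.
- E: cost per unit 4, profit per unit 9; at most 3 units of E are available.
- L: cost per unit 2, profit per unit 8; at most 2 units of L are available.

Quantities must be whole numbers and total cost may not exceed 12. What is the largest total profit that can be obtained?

34

This is a bounded integer knapsack.
L has the best ratio (8/2); taking only L gives at most 2×8 = 16 (stopped by the supply cap of 2).
Mixing does better — 2×E and 2×L: cost 12 ≤ 12, profit 2·9 + 2·8 = 34.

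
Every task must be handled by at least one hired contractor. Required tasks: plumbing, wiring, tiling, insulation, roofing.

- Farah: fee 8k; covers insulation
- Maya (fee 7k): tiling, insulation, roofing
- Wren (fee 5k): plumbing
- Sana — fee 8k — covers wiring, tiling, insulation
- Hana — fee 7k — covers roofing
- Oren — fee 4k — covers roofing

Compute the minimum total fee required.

This is an integer covering problem.
The greedy cost-per-new-task heuristic would pick Maya, Wren, and Sana for 20, but a cheaper cover exists.
Choose Wren, Sana, and Oren: together they cover plumbing, wiring, tiling, insulation, roofing — every task.
Total fee: 5 + 8 + 4 = 17.
No cover costs less than 17.

17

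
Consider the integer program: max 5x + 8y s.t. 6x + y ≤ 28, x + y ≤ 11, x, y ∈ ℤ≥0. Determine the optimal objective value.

(x,y)=(0,11) is feasible, giving 88.
(x,y)=(1,10) is feasible, giving 85.
(x,y)=(0,10) is feasible, giving 80.
Maximum is 88 at (x,y)=(0,11).

88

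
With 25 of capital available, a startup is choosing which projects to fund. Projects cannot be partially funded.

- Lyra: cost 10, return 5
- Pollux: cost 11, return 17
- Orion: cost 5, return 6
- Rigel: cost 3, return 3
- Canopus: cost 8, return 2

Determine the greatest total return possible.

Treat it as a binary knapsack problem.
Allowing fractional choices, the relaxed optimum would be about 29.0, but projects are indivisible.
Lyra + Pollux + Rigel: cost 10 + 11 + 3 = 24 ≤ 25, return 5 + 17 + 3 = 25.
Pollux + Orion + Rigel: cost 11 + 5 + 3 = 19 ≤ 25, return 17 + 6 + 3 = 26.
Best is Pollux, Orion, and Rigel with total return 26.

26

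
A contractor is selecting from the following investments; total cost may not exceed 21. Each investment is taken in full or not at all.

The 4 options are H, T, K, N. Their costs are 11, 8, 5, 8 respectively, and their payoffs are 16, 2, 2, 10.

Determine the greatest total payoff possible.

26

Allowing fractional choices, the relaxed optimum would be about 26.8, but investments are indivisible.
H + N: cost 11 + 8 = 19 ≤ 21, payoff 16 + 10 = 26.
H + K: cost 11 + 5 = 16 ≤ 21, payoff 16 + 2 = 18.
H + T: cost 11 + 8 = 19 ≤ 21, payoff 16 + 2 = 18.
Best is H and N with total payoff 26.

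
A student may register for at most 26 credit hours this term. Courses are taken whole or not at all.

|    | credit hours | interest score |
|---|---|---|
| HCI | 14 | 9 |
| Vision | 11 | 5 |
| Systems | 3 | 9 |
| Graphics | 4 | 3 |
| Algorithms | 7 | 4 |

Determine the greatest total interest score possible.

22

Allowing fractional choices, the relaxed optimum would be about 23.9, but courses are indivisible.
HCI + Systems + Graphics: credit hours 14 + 3 + 4 = 21 ≤ 26, interest score 9 + 9 + 3 = 21.
HCI + Systems + Algorithms: credit hours 14 + 3 + 7 = 24 ≤ 26, interest score 9 + 9 + 4 = 22.
Best is HCI, Systems, and Algorithms with total interest score 22.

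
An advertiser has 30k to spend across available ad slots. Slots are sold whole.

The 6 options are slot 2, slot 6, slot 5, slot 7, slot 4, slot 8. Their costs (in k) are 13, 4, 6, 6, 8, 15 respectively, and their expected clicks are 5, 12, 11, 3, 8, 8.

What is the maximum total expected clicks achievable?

34

slot 6 + slot 5 + slot 4: cost 4 + 6 + 8 = 18 ≤ 30, expected clicks 12 + 11 + 8 = 31.
slot 6 + slot 5 + slot 7 + slot 4: cost 4 + 6 + 6 + 8 = 24 ≤ 30, expected clicks 12 + 11 + 3 + 8 = 34.
slot 6 + slot 5 + slot 8: cost 4 + 6 + 15 = 25 ≤ 30, expected clicks 12 + 11 + 8 = 31.
Best is slot 6, slot 5, slot 7, and slot 4 with total expected clicks 34.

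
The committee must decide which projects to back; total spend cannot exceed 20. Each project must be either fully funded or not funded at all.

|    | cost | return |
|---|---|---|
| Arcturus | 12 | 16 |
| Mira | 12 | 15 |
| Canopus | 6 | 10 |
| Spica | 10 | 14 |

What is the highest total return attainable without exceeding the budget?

26

Allowing fractional choices, the relaxed optimum would be about 29.3, but projects are indivisible.
Mira + Canopus: cost 12 + 6 = 18 ≤ 20, return 15 + 10 = 25.
Canopus + Spica: cost 6 + 10 = 16 ≤ 20, return 10 + 14 = 24.
Arcturus + Canopus: cost 12 + 6 = 18 ≤ 20, return 16 + 10 = 26.
Best is Arcturus and Canopus with total return 26.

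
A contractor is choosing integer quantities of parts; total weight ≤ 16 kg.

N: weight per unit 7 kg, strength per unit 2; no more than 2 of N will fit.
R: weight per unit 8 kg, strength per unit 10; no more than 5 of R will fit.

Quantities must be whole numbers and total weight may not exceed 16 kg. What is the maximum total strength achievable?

R has the best ratio (10/8); taking only R gives at most 2×10 = 20 (stopped by the weight limit).
Optimal: 2×R: weight 16 ≤ 16, strength 2·10 = 20.

20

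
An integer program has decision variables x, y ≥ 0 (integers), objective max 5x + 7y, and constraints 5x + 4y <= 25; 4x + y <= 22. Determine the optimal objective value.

42

Relaxing integrality, the LP optimum is 43.75 at (x,y) = (0, 6.25), which is not an integer point.
(x,y)=(0,6): 5·0+4·6=24≤25, 4·0+1·6=6≤22, objective 42.
(x,y)=(1,5): 5·1+4·5=25≤25, 4·1+1·5=9≤22, objective 40.
(x,y)=(0,5): 5·0+4·5=20≤25, 4·0+1·5=5≤22, objective 35.
The best lattice point is (0,6), giving 42.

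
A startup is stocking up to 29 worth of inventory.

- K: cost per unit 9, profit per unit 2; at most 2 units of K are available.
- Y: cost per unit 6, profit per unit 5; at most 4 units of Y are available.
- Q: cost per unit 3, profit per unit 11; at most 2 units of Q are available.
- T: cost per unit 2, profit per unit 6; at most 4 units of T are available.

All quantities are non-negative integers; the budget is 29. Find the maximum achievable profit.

56

Take 2×Y, 2×Q, and 4×T: cost 26 ≤ 29, profit 2·5 + 2·11 + 4·6 = 56.
Q has the best ratio (11/3) and is taken to its limit of 2; remaining capacity is filled optimally with the others.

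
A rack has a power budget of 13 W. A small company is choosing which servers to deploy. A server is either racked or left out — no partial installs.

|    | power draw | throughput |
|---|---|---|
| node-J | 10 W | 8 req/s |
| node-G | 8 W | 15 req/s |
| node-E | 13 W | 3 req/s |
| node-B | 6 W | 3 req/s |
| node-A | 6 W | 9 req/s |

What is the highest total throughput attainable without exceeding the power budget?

15

Treat it as a binary knapsack problem.
Take node-G: power draw 8 ≤ 13, throughput 15.
No other feasible combination does better.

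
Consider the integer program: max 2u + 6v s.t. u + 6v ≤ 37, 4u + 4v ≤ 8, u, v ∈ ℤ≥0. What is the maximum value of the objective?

12

(u,v)=(0,2): 1·0+6·2=12≤37, 4·0+4·2=8≤8, objective 12.
(u,v)=(1,1): 1·1+6·1=7≤37, 4·1+4·1=8≤8, objective 8.
No feasible integer point exceeds 12.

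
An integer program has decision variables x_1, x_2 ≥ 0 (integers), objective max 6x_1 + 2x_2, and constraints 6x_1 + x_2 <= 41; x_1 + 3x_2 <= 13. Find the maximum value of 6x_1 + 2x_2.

Relaxing integrality, the LP optimum is 43.18 at (x_1,x_2) = (6.47, 2.18), which is not an integer point.
(x_1,x_2)=(6,2): 6·6+1·2=38≤41, 1·6+3·2=12≤13, objective 40.
(x_1,x_2)=(6,1): 6·6+1·1=37≤41, 1·6+3·1=9≤13, objective 38.
(x_1,x_2)=(5,2): 6·5+1·2=32≤41, 1·5+3·2=11≤13, objective 34.
(x_1,x_2)=(5,1): 6·5+1·1=31≤41, 1·5+3·1=8≤13, objective 32.
Maximum is 40 at (x_1,x_2)=(6,2).

40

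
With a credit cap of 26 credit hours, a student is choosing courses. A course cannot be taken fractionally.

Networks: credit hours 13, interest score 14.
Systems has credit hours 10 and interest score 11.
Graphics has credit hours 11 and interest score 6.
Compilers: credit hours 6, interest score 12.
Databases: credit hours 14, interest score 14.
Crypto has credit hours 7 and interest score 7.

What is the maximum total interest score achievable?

This is an integer program with binary decision variables.
Take Networks, Compilers, and Crypto: credit hours 13 + 6 + 7 = 26 ≤ 26, interest score 14 + 12 + 7 = 33.
No other feasible combination does better.

33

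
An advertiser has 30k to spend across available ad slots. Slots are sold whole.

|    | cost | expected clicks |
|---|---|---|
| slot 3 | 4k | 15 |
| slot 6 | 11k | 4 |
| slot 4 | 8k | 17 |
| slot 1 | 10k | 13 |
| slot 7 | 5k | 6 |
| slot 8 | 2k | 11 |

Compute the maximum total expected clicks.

Treat it as a binary knapsack problem.
slot 3 + slot 4 + slot 1 + slot 7 + slot 8: cost 4 + 8 + 10 + 5 + 2 = 29 ≤ 30, expected clicks 15 + 17 + 13 + 6 + 11 = 62.
slot 3 + slot 6 + slot 4 + slot 7 + slot 8: cost 4 + 11 + 8 + 5 + 2 = 30 ≤ 30, expected clicks 15 + 4 + 17 + 6 + 11 = 53.
slot 3 + slot 4 + slot 1 + slot 8: cost 4 + 8 + 10 + 2 = 24 ≤ 30, expected clicks 15 + 17 + 13 + 11 = 56.
Best is slot 3, slot 4, slot 1, slot 7, and slot 8 with total expected clicks 62.

62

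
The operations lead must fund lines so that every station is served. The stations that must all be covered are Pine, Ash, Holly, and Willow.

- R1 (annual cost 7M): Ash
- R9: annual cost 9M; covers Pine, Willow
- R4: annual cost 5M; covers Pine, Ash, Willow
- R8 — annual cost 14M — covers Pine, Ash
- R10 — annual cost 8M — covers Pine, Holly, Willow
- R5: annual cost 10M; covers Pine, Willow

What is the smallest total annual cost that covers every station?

13

Choose R4 and R10: together they cover Pine, Ash, Holly, Willow — every station.
Total annual cost: 5 + 8 = 13.
No cover costs less than 13.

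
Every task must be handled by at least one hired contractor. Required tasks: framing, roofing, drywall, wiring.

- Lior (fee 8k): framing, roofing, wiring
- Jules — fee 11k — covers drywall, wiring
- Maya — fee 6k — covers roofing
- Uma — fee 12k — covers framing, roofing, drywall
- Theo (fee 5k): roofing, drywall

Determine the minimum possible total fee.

Choose Lior and Theo: together they cover framing, roofing, drywall, wiring — every task.
Total fee: 8 + 5 = 13.
No cover costs less than 13.

13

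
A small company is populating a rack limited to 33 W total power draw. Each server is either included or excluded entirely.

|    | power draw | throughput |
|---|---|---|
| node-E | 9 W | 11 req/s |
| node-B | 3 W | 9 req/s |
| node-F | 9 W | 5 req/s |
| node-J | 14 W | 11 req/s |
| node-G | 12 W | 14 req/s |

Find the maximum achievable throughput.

39

node-E + node-B + node-G: power draw 9 + 3 + 12 = 24 ≤ 33, throughput 11 + 9 + 14 = 34.
node-B + node-J + node-G: power draw 3 + 14 + 12 = 29 ≤ 33, throughput 9 + 11 + 14 = 34.
node-E + node-B + node-F + node-G: power draw 9 + 3 + 9 + 12 = 33 ≤ 33, throughput 11 + 9 + 5 + 14 = 39.
Best is node-E, node-B, node-F, and node-G with total throughput 39.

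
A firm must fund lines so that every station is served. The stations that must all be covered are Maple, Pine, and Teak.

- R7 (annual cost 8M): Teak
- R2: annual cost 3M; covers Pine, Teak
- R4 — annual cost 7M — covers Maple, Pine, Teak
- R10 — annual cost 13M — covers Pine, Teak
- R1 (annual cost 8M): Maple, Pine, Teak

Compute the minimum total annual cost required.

7

This is an integer covering problem.
R4 alone covers Maple, Pine, Teak — every station.
Total annual cost: 7.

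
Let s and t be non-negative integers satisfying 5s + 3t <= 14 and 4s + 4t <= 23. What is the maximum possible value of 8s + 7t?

The continuous relaxation peaks at (0, 4.67) with value 32.67; rounding to a feasible lattice point costs some objective.
(s,t)=(1,3): 5·1+3·3=14≤14, 4·1+4·3=16≤23, objective 29.
(s,t)=(0,4): 5·0+3·4=12≤14, 4·0+4·4=16≤23, objective 28.
No feasible integer point exceeds 29.

29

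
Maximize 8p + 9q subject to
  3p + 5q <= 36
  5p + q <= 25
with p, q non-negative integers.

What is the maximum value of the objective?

70

(p,q)=(2,6): 3·2+5·6=36≤36, 5·2+1·6=16≤25, objective 70.
(p,q)=(3,5): 3·3+5·5=34≤36, 5·3+1·5=20≤25, objective 69.
Maximum is 70 at (p,q)=(2,6).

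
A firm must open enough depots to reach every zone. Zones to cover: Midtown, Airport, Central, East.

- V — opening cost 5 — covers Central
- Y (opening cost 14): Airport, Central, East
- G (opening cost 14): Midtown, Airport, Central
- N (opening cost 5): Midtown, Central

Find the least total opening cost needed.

19

This is an integer covering problem.
Choose Y and N: together they cover Midtown, Airport, Central, East — every zone.
Total opening cost: 14 + 5 = 19.
No cover costs less than 19.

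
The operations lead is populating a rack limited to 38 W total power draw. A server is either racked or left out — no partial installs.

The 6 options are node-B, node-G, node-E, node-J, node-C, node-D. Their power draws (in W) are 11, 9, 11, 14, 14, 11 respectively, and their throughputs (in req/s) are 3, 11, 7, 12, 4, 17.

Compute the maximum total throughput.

Take node-G, node-J, and node-D: power draw 9 + 14 + 11 = 34 ≤ 38, throughput 11 + 12 + 17 = 40.
No other feasible combination does better.

40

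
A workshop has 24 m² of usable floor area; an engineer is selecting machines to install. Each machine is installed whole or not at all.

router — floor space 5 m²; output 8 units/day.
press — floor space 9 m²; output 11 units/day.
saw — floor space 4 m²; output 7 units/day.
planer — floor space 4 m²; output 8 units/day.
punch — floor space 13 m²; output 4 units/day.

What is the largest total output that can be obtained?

router + press + saw + planer: floor space 5 + 9 + 4 + 4 = 22 ≤ 24, output 8 + 11 + 7 + 8 = 34.
router + press + planer: floor space 5 + 9 + 4 = 18 ≤ 24, output 8 + 11 + 8 = 27.
Best is router, press, saw, and planer with total output 34.

34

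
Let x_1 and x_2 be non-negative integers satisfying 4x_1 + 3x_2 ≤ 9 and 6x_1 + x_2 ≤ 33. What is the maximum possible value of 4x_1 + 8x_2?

(x_1,x_2)=(0,3): 4·0+3·3=9≤9, 6·0+1·3=3≤33, objective 24.
(x_1,x_2)=(0,2): 4·0+3·2=6≤9, 6·0+1·2=2≤33, objective 16.
The best lattice point is (0,3), giving 24.

24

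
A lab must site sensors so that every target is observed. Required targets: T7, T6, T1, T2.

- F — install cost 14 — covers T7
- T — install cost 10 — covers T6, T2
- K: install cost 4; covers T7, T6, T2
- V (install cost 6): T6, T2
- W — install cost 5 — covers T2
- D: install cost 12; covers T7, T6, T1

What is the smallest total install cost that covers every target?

Choose K and D: together they cover T7, T6, T1, T2 — every target.
Total install cost: 4 + 12 = 16.
No cover costs less than 16.

16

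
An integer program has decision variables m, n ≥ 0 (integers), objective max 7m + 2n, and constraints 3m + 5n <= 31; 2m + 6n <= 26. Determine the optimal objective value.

Relaxing integrality, the LP optimum is 72.33 at (m,n) = (10.3, 0), which is not an integer point.
(m,n)=(10,0): 3·10+5·0=30≤31, 2·10+6·0=20≤26, objective 70.
(m,n)=(9,0): 3·9+5·0=27≤31, 2·9+6·0=18≤26, objective 63.
Maximum is 70 at (m,n)=(10,0).

70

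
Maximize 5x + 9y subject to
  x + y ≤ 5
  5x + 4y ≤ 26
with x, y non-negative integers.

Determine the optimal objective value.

(x,y)=(0,5): 1·0+1·5=5≤5, 5·0+4·5=20≤26, objective 45.
(x,y)=(1,4): 1·1+1·4=5≤5, 5·1+4·4=21≤26, objective 41.
(x,y)=(0,4): 1·0+1·4=4≤5, 5·0+4·4=16≤26, objective 36.
No feasible integer point exceeds 45.

45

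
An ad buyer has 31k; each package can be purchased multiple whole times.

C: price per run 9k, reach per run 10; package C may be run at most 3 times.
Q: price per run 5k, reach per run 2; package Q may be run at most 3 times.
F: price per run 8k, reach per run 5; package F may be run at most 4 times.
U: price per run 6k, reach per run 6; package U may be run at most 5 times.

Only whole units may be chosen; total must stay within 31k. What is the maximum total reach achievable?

32

C has the best ratio (10/9); taking only C gives at most 3×10 = 30 (stopped by the price limit).
Mixing does better — 2×C and 2×U: price 30 ≤ 31, reach 2·10 + 2·6 = 32.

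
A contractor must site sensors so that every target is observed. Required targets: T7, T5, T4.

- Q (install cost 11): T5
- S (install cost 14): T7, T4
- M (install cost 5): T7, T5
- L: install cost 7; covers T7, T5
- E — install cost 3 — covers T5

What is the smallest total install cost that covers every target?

17

The greedy cost-per-new-target heuristic would pick M and S for 19, but a cheaper cover exists.
Choose S and E: together they cover T7, T5, T4 — every target.
Total install cost: 14 + 3 = 17.
No cover costs less than 17.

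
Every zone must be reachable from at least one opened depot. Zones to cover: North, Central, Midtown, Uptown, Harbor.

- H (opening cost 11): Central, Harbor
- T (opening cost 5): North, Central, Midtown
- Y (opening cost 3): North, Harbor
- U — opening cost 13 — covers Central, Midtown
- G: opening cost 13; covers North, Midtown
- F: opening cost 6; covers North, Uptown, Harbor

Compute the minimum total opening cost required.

The greedy cost-per-new-zone heuristic would pick Y, T, and F for 14, but a cheaper cover exists.
Choose T and F: together they cover North, Central, Midtown, Uptown, Harbor — every zone.
Total opening cost: 5 + 6 = 11.
No cover costs less than 11.

11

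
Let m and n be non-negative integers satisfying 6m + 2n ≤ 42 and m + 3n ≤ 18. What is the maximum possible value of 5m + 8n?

57

(m,n)=(5,4): 6·5+2·4=38≤42, 1·5+3·4=17≤18, objective 57.
(m,n)=(6,3): 6·6+2·3=42≤42, 1·6+3·3=15≤18, objective 54.
(m,n)=(4,4): 6·4+2·4=32≤42, 1·4+3·4=16≤18, objective 52.
(m,n)=(5,3): 6·5+2·3=36≤42, 1·5+3·3=14≤18, objective 49.
Maximum is 57 at (m,n)=(5,4).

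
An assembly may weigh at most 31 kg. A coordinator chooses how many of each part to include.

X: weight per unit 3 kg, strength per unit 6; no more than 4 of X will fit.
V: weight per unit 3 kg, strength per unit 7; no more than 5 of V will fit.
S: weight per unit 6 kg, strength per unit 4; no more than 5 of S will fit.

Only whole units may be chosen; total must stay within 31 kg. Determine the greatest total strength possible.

This is a bounded integer knapsack.
V has the best ratio (7/3); taking only V gives at most 5×7 = 35 (stopped by the supply cap of 5).
Mixing does better — 4×X and 5×V: weight 27 ≤ 31, strength 4·6 + 5·7 = 59.

59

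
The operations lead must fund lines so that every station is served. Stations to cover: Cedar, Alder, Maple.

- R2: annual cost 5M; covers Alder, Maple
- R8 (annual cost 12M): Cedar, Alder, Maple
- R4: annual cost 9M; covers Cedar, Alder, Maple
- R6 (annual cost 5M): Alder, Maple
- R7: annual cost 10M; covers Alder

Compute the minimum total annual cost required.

9

The greedy cost-per-new-station heuristic would pick R2 and R4 for 14, but a cheaper cover exists.
R4 alone covers Cedar, Alder, Maple — every station.
Total annual cost: 9.
No cover costs less than 9.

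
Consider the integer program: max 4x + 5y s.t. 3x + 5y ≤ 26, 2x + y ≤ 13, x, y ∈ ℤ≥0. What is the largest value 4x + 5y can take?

(x,y)=(5,2) is feasible, giving 30.
(x,y)=(6,1) is feasible, giving 29.
Maximum is 30 at (x,y)=(5,2).

30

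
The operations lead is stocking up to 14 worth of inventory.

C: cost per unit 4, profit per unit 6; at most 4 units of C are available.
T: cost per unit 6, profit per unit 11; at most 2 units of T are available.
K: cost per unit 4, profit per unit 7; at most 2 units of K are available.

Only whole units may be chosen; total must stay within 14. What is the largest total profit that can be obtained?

1×C, 1×T, and 1×K: cost 14 ≤ 14, profit 1·6 + 1·11 + 1·7 = 24.
1×T and 2×K: cost 14 ≤ 14, profit 1·11 + 2·7 = 25.
Best is 25.

25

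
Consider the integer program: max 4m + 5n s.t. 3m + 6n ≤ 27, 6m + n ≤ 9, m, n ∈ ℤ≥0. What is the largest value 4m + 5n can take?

20

Relaxing integrality, the LP optimum is 23.73 at (m,n) = (0.818, 4.09), which is not an integer point.
(m,n)=(0,4): 3·0+6·4=24≤27, 6·0+1·4=4≤9, objective 20.
(m,n)=(1,3): 3·1+6·3=21≤27, 6·1+1·3=9≤9, objective 19.
(m,n)=(0,3): 3·0+6·3=18≤27, 6·0+1·3=3≤9, objective 15.
No feasible integer point exceeds 20.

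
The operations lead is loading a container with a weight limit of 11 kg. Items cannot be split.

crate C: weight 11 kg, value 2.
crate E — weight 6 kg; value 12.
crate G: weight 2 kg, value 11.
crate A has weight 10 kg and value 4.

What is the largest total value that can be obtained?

crate E + crate G: weight 6 + 2 = 8 ≤ 11, value 12 + 11 = 23.
crate E: weight 6 ≤ 11, value 12.
Best is crate E and crate G with total value 23.

23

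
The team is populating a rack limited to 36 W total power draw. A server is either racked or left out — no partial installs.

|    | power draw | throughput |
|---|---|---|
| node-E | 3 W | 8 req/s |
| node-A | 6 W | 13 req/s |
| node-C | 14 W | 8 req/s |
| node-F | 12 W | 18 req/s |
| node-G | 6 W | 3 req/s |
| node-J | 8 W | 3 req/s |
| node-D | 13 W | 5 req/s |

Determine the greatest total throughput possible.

47

This is an integer program with binary decision variables.
Allowing fractional choices, the relaxed optimum would be about 47.5, but servers are indivisible.
node-E + node-A + node-F + node-G + node-J: power draw 3 + 6 + 12 + 6 + 8 = 35 ≤ 36, throughput 8 + 13 + 18 + 3 + 3 = 45.
node-E + node-A + node-C + node-F: power draw 3 + 6 + 14 + 12 = 35 ≤ 36, throughput 8 + 13 + 8 + 18 = 47.
Best is node-E, node-A, node-C, and node-F with total throughput 47.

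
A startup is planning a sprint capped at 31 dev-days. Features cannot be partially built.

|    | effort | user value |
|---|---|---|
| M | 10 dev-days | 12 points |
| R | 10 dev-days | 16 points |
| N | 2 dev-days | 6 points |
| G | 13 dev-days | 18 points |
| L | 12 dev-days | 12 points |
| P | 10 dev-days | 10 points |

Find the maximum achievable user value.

This is a 0-1 knapsack instance.
M + N + G: effort 10 + 2 + 13 = 25 ≤ 31, user value 12 + 6 + 18 = 36.
M + R + P: effort 10 + 10 + 10 = 30 ≤ 31, user value 12 + 16 + 10 = 38.
R + N + G: effort 10 + 2 + 13 = 25 ≤ 31, user value 16 + 6 + 18 = 40.
Best is R, N, and G with total user value 40.

40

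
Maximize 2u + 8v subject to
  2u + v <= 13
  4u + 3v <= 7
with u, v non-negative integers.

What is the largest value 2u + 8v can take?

16

(u,v)=(0,2): 2·0+1·2=2≤13, 4·0+3·2=6≤7, objective 16.
(u,v)=(1,1): 2·1+1·1=3≤13, 4·1+3·1=7≤7, objective 10.
The best lattice point is (0,2), giving 16.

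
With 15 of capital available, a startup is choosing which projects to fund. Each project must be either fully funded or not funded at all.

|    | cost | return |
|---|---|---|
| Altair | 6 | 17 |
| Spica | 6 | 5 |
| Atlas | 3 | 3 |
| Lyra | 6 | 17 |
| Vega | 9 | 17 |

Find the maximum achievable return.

This is an integer program with binary decision variables.
Allowing fractional choices, the relaxed optimum would be about 39.7, but projects are indivisible.
Altair + Vega: cost 6 + 9 = 15 ≤ 15, return 17 + 17 = 34.
Altair + Atlas + Lyra: cost 6 + 3 + 6 = 15 ≤ 15, return 17 + 3 + 17 = 37.
Altair + Lyra: cost 6 + 6 = 12 ≤ 15, return 17 + 17 = 34.
Best is Altair, Atlas, and Lyra with total return 37.

37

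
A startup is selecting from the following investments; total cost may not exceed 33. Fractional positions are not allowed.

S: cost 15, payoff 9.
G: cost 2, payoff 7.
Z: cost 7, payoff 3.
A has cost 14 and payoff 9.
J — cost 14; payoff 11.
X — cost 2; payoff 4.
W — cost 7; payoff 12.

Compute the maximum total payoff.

This is a 0-1 knapsack instance.
Take G, Z, J, X, and W: cost 2 + 7 + 14 + 2 + 7 = 32 ≤ 33, payoff 7 + 3 + 11 + 4 + 12 = 37.
No other feasible combination does better.

37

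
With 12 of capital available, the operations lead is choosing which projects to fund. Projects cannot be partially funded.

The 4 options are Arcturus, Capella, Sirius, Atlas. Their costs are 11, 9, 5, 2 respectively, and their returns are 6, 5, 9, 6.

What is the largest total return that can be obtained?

15

This is an integer program with binary decision variables.
Allowing fractional choices, the relaxed optimum would be about 17.8, but projects are indivisible.
Capella + Atlas: cost 9 + 2 = 11 ≤ 12, return 5 + 6 = 11.
Sirius + Atlas: cost 5 + 2 = 7 ≤ 12, return 9 + 6 = 15.
Sirius: cost 5 ≤ 12, return 9.
Best is Sirius and Atlas with total return 15.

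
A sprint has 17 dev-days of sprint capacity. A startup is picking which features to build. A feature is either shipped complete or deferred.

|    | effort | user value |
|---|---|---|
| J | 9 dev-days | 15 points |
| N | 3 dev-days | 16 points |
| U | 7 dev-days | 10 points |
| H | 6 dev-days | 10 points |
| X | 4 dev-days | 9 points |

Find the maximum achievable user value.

N + U + H: effort 3 + 7 + 6 = 16 ≤ 17, user value 16 + 10 + 10 = 36.
N + H + X: effort 3 + 6 + 4 = 13 ≤ 17, user value 16 + 10 + 9 = 35.
J + N + X: effort 9 + 3 + 4 = 16 ≤ 17, user value 15 + 16 + 9 = 40.
Best is J, N, and X with total user value 40.

40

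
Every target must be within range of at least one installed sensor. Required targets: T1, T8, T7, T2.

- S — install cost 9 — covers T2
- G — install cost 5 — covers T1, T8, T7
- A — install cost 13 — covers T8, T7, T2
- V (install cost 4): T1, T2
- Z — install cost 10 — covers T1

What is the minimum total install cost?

9

Choose G and V: together they cover T1, T8, T7, T2 — every target.
Total install cost: 5 + 4 = 9.
No cover costs less than 9.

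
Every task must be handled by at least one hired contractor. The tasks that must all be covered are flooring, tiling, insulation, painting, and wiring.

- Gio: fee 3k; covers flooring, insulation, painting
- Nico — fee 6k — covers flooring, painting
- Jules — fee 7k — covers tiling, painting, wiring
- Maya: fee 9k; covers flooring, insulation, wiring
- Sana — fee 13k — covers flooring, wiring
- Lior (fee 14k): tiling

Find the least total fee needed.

Choose Gio and Jules: together they cover flooring, tiling, insulation, painting, wiring — every task.
Total fee: 3 + 7 = 10.
No cover costs less than 10.

10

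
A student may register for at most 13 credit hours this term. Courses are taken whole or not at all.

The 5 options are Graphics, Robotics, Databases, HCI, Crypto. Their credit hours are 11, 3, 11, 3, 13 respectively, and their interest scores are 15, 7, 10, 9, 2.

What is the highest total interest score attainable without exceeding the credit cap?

Allowing fractional choices, the relaxed optimum would be about 25.5, but courses are indivisible.
Databases: credit hours 11 ≤ 13, interest score 10.
Robotics + HCI: credit hours 3 + 3 = 6 ≤ 13, interest score 7 + 9 = 16.
Graphics: credit hours 11 ≤ 13, interest score 15.
Best is Robotics and HCI with total interest score 16.

16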